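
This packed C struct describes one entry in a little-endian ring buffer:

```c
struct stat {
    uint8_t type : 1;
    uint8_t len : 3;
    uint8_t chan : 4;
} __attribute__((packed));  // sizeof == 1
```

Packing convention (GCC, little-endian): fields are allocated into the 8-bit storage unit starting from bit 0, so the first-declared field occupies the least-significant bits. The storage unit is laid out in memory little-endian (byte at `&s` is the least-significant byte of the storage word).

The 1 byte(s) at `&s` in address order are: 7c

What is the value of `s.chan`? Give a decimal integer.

[0]=0x7c (little-endian) → word 0x7c
type:1 @ bit 0 → (0x7c>>0)&0x1 = 0x0
len:3 @ bit 1 → (0x7c>>1)&0x7 = 0x6
chan:4 @ bit 4 → (0x7c>>4)&0xf = 0x7  ←

7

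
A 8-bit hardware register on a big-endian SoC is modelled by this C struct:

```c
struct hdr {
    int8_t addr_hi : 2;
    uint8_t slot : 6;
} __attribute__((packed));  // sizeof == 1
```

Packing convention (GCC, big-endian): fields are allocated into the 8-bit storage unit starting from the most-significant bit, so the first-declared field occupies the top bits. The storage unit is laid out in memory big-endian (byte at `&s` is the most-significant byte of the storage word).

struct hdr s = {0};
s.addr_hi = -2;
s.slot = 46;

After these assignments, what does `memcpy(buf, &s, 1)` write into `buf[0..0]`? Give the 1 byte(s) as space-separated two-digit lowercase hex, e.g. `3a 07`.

ae

addr_hi:2 = -2 → 0x2 << 6 → word 0x80
slot:6 = 46 → 0x2e << 0 → word 0xae
word = 0xae → big-endian bytes:
  [0]=0xae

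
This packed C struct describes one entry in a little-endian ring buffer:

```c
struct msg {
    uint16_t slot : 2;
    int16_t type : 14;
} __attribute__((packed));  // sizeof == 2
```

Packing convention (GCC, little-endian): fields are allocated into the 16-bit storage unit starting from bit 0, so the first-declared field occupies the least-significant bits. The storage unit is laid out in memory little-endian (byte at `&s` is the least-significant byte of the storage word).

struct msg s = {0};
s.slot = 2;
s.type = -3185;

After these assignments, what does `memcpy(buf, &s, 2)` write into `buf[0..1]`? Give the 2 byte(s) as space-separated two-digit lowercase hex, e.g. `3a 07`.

slot (2b) val=2 bits=0x2 at bit 0: 0x0002
type (14b) val=-3185 bits=0x338f at bit 2: 0xce3e
word = 0xce3e → little-endian bytes:
  [0]=0x3e  [1]=0xce

3e ce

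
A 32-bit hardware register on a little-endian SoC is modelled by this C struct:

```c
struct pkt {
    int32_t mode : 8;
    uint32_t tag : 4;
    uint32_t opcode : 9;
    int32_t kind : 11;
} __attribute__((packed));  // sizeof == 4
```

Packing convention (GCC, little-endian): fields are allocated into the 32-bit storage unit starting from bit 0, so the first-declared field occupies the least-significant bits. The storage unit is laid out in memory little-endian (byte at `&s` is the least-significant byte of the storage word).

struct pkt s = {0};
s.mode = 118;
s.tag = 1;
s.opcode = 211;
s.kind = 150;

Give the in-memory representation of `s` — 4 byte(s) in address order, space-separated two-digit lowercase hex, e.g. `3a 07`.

[0+:8] mode=118 & 0xff = 0x76; word=0x00000076
[8+:4] tag=1 & 0xf = 0x1; word=0x00000176
[12+:9] opcode=211 & 0x1ff = 0xd3; word=0x000d3176
[21+:11] kind=150 & 0x7ff = 0x96; word=0x12cd3176
word = 0x12cd3176 → little-endian bytes:
  [0]=0x76  [1]=0x31  [2]=0xcd  [3]=0x12

76 31 cd 12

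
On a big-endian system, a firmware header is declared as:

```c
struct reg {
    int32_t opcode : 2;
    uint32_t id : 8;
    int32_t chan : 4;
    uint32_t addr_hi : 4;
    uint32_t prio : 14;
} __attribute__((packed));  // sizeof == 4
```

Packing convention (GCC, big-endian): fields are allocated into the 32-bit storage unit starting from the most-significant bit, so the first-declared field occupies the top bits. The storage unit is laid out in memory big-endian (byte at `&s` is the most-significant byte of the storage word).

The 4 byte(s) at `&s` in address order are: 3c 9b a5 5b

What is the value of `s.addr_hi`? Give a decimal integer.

[0]=0x3c [1]=0x9b [2]=0xa5 [3]=0x5b (big-endian) → word 0x3c9ba55b
opcode:2 @ bit 30 → (0x3c9ba55b>>30)&0x3 = 0x0
id:8 @ bit 22 → (0x3c9ba55b>>22)&0xff = 0xf2
chan:4 @ bit 18 → (0x3c9ba55b>>18)&0xf = 0x6
addr_hi:4 @ bit 14 → (0x3c9ba55b>>14)&0xf = 0xe  ←
prio:14 @ bit 0 → (0x3c9ba55b>>0)&0x3fff = 0x255b

14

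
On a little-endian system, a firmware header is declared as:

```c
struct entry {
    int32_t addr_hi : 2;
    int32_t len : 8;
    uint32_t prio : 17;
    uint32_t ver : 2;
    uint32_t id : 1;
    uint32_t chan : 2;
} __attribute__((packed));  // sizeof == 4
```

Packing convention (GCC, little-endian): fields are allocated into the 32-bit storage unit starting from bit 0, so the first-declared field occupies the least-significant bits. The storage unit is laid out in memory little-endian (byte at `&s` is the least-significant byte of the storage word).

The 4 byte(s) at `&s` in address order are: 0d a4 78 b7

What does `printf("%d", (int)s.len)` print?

3

[0]=0x0d [1]=0xa4 [2]=0x78 [3]=0xb7 (little-endian) → word 0xb778a40d
addr_hi:2 @ bit 0 → (0xb778a40d>>0)&0x3 = 0x1
len:8 @ bit 2 → (0xb778a40d>>2)&0xff = 0x3  ←
prio:17 @ bit 10 → (0xb778a40d>>10)&0x1ffff = 0x1de29
ver:2 @ bit 27 → (0xb778a40d>>27)&0x3 = 0x2
id:1 @ bit 29 → (0xb778a40d>>29)&0x1 = 0x1
chan:2 @ bit 30 → (0xb778a40d>>30)&0x3 = 0x2
len signed 8b, MSB=0: value = 3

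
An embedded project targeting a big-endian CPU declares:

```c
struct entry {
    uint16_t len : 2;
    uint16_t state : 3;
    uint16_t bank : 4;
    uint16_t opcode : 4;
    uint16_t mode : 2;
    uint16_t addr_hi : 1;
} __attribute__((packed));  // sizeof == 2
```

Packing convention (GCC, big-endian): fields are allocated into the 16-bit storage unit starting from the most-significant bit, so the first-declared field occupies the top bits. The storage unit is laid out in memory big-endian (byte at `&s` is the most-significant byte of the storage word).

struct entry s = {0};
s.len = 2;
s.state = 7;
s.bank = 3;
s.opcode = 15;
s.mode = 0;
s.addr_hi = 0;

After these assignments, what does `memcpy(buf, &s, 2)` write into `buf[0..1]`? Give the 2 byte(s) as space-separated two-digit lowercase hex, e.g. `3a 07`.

b9 f8

len (2b) val=2 bits=0x2 at bit 14: 0x8000
state (3b) val=7 bits=0x7 at bit 11: 0xb800
bank (4b) val=3 bits=0x3 at bit 7: 0xb980
opcode (4b) val=15 bits=0xf at bit 3: 0xb9f8
mode (2b) val=0 bits=0x0 at bit 1: 0xb9f8
addr_hi (1b) val=0 bits=0x0 at bit 0: 0xb9f8
word = 0xb9f8 → big-endian bytes:
  [0]=0xb9  [1]=0xf8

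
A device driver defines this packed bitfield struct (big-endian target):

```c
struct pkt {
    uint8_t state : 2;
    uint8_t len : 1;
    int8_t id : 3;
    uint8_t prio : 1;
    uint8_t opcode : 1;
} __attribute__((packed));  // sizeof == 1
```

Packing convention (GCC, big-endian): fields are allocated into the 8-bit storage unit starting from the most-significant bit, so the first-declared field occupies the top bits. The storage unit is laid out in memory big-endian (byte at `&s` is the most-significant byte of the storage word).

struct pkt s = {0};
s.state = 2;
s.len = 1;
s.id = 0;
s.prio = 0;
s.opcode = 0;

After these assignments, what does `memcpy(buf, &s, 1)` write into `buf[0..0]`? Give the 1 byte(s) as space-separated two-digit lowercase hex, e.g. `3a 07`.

[6+:2] state=2 & 0x3 = 0x2; word=0x80
[5+:1] len=1 & 0x1 = 0x1; word=0xa0
[2+:3] id=0 & 0x7 = 0x0; word=0xa0
[1+:1] prio=0 & 0x1 = 0x0; word=0xa0
[0+:1] opcode=0 & 0x1 = 0x0; word=0xa0
word = 0xa0 → big-endian bytes:
  [0]=0xa0

a0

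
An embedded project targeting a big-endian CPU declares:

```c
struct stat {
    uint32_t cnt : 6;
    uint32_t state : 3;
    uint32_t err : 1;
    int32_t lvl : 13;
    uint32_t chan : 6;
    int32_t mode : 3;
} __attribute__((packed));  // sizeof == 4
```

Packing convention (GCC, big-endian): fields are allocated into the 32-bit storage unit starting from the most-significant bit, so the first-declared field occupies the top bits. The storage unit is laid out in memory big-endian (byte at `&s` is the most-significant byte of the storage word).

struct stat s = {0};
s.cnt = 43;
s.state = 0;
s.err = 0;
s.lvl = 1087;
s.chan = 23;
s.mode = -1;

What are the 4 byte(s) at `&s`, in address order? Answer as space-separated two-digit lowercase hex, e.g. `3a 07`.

cnt:6 = 43 → 0x2b << 26 → word 0xac000000
state:3 = 0 → 0x0 << 23 → word 0xac000000
err:1 = 0 → 0x0 << 22 → word 0xac000000
lvl:13 = 1087 → 0x43f << 9 → word 0xac087e00
chan:6 = 23 → 0x17 << 3 → word 0xac087eb8
mode:3 = -1 → 0x7 << 0 → word 0xac087ebf
word = 0xac087ebf → big-endian bytes:
  [0]=0xac  [1]=0x08  [2]=0x7e  [3]=0xbf

ac 08 7e bf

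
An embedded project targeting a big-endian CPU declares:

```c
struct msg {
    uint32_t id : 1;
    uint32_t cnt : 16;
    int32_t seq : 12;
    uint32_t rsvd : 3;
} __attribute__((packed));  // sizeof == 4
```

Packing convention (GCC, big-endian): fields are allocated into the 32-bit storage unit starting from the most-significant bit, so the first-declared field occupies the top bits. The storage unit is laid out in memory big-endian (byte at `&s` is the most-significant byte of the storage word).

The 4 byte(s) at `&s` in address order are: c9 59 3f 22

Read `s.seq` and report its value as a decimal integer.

[0]=0xc9 [1]=0x59 [2]=0x3f [3]=0x22 (big-endian) → word 0xc9593f22
id:1 @ bit 31 → (0xc9593f22>>31)&0x1 = 0x1
cnt:16 @ bit 15 → (0xc9593f22>>15)&0xffff = 0x92b2
seq:12 @ bit 3 → (0xc9593f22>>3)&0xfff = 0x7e4  ←
rsvd:3 @ bit 0 → (0xc9593f22>>0)&0x7 = 0x2
seq signed 12b, MSB=0: value = 2020

2020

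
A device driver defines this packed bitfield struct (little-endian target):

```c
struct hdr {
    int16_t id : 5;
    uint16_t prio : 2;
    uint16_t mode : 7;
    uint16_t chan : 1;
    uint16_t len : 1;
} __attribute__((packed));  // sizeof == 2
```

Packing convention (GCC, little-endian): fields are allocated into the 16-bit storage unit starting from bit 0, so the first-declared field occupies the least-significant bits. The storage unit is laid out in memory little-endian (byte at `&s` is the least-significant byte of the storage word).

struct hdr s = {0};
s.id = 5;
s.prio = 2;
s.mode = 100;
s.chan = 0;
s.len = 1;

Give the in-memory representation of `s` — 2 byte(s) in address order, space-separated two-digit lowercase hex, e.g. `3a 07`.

id (5b) val=5 bits=0x5 at bit 0: 0x0005
prio (2b) val=2 bits=0x2 at bit 5: 0x0045
mode (7b) val=100 bits=0x64 at bit 7: 0x3245
chan (1b) val=0 bits=0x0 at bit 14: 0x3245
len (1b) val=1 bits=0x1 at bit 15: 0xb245
word = 0xb245 → little-endian bytes:
  [0]=0x45  [1]=0xb2

45 b2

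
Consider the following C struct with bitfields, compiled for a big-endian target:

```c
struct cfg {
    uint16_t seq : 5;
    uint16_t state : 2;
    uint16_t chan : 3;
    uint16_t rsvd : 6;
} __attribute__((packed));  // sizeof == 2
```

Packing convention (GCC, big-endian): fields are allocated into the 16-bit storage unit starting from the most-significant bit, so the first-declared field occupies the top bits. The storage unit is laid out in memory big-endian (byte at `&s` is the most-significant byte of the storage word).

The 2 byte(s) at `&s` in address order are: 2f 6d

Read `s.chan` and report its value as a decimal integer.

5

[0]=0x2f [1]=0x6d (big-endian) → word 0x2f6d
seq [11+:5] = (word>>11) & 0x1f = 5
state [9+:2] = (word>>9) & 0x3 = 3
chan [6+:3] = (word>>6) & 0x7 = 5  ←
rsvd [0+:6] = (word>>0) & 0x3f = 45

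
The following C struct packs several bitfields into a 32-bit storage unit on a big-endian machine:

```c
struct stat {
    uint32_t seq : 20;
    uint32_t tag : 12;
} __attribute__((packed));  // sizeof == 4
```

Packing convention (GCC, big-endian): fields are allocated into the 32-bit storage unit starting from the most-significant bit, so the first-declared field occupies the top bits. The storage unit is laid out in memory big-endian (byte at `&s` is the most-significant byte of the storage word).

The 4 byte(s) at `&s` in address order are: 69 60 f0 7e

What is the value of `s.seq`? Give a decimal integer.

[0]=0x69 [1]=0x60 [2]=0xf0 [3]=0x7e (big-endian) → word 0x6960f07e
seq [12+:20] = (word>>12) & 0xfffff = 431631  ←
tag [0+:12] = (word>>0) & 0xfff = 126

431631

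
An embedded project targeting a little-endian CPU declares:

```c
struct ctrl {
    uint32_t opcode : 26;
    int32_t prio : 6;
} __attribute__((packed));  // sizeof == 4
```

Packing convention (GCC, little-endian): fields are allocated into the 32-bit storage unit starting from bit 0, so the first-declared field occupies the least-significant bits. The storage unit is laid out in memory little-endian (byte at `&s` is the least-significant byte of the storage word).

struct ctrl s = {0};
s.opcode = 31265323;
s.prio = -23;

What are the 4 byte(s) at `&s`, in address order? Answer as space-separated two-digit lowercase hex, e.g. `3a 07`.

opcode (26b) val=31265323 bits=0x1dd122b at bit 0: 0x01dd122b
prio (6b) val=-23 bits=0x29 at bit 26: 0xa5dd122b
word = 0xa5dd122b → little-endian bytes:
  [0]=0x2b  [1]=0x12  [2]=0xdd  [3]=0xa5

2b 12 dd a5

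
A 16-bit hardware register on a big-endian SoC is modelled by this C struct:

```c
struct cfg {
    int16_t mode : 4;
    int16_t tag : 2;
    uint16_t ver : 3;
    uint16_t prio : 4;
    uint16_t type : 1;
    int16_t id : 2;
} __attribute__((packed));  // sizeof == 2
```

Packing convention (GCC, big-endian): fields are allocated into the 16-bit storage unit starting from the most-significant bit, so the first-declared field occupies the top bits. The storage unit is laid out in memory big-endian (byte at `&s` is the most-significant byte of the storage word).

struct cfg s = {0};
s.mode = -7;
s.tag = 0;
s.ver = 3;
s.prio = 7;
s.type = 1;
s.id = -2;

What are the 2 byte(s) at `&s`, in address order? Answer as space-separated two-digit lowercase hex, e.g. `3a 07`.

91 be

mode (4b) val=-7 bits=0x9 at bit 12: 0x9000
tag (2b) val=0 bits=0x0 at bit 10: 0x9000
ver (3b) val=3 bits=0x3 at bit 7: 0x9180
prio (4b) val=7 bits=0x7 at bit 3: 0x91b8
type (1b) val=1 bits=0x1 at bit 2: 0x91bc
id (2b) val=-2 bits=0x2 at bit 0: 0x91be
word = 0x91be → big-endian bytes:
  [0]=0x91  [1]=0xbe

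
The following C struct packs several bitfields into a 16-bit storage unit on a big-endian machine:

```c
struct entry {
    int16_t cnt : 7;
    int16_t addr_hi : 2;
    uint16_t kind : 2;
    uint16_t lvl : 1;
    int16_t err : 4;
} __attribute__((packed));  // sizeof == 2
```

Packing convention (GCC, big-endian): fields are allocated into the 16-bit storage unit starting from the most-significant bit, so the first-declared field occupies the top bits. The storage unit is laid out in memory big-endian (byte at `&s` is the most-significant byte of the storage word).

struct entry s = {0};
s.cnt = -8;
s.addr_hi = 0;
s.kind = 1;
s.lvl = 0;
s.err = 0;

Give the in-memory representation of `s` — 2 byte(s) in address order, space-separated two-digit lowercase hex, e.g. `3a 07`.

f0 20

cnt (7b) val=-8 bits=0x78 at bit 9: 0xf000
addr_hi (2b) val=0 bits=0x0 at bit 7: 0xf000
kind (2b) val=1 bits=0x1 at bit 5: 0xf020
lvl (1b) val=0 bits=0x0 at bit 4: 0xf020
err (4b) val=0 bits=0x0 at bit 0: 0xf020
word = 0xf020 → big-endian bytes:
  [0]=0xf0  [1]=0x20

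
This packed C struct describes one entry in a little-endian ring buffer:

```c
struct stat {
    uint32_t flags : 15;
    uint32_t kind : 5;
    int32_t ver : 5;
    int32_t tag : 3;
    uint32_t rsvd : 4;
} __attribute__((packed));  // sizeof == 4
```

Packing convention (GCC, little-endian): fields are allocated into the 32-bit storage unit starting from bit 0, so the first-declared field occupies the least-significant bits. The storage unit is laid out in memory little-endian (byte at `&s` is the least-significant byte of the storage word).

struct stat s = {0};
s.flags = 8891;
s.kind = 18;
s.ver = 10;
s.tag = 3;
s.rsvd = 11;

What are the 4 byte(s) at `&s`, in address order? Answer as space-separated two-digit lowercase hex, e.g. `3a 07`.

flags (15b) val=8891 bits=0x22bb at bit 0: 0x000022bb
kind (5b) val=18 bits=0x12 at bit 15: 0x000922bb
ver (5b) val=10 bits=0xa at bit 20: 0x00a922bb
tag (3b) val=3 bits=0x3 at bit 25: 0x06a922bb
rsvd (4b) val=11 bits=0xb at bit 28: 0xb6a922bb
word = 0xb6a922bb → little-endian bytes:
  [0]=0xbb  [1]=0x22  [2]=0xa9  [3]=0xb6

bb 22 a9 b6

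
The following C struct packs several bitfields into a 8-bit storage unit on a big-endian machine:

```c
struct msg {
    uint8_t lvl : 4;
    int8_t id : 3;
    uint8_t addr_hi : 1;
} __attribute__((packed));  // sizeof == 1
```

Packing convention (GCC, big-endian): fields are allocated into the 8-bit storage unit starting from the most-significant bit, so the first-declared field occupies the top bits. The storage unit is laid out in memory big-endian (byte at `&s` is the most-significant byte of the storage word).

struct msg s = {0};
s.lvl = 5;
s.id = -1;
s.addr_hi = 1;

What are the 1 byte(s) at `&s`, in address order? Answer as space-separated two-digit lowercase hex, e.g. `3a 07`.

5f

lvl:4 = 5 → 0x5 << 4 → word 0x50
id:3 = -1 → 0x7 << 1 → word 0x5e
addr_hi:1 = 1 → 0x1 << 0 → word 0x5f
word = 0x5f → big-endian bytes:
  [0]=0x5f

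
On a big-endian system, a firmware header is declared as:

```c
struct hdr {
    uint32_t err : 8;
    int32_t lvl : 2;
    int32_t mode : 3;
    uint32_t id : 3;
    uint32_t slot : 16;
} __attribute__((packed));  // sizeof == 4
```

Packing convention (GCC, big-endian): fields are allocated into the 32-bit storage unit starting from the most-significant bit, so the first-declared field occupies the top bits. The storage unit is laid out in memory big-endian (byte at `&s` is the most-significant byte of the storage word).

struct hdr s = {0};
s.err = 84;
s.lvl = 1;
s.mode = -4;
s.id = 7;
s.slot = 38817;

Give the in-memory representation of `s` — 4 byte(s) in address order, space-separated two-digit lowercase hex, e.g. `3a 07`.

54 67 97 a1

err (8b) val=84 bits=0x54 at bit 24: 0x54000000
lvl (2b) val=1 bits=0x1 at bit 22: 0x54400000
mode (3b) val=-4 bits=0x4 at bit 19: 0x54600000
id (3b) val=7 bits=0x7 at bit 16: 0x54670000
slot (16b) val=38817 bits=0x97a1 at bit 0: 0x546797a1
word = 0x546797a1 → big-endian bytes:
  [0]=0x54  [1]=0x67  [2]=0x97  [3]=0xa1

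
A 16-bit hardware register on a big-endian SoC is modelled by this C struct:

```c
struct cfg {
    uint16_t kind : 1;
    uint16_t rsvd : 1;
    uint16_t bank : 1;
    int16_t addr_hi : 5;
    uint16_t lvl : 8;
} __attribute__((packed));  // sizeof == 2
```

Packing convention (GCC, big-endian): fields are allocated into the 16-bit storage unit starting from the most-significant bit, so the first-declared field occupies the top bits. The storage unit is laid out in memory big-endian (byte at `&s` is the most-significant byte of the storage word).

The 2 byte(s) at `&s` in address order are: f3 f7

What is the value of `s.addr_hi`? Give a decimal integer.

-13

[0]=0xf3 [1]=0xf7 (big-endian) → word 0xf3f7
kind [15+:1] = (word>>15) & 0x1 = 1
rsvd [14+:1] = (word>>14) & 0x1 = 1
bank [13+:1] = (word>>13) & 0x1 = 1
addr_hi [8+:5] = (word>>8) & 0x1f = 19  ←
lvl [0+:8] = (word>>0) & 0xff = 247
addr_hi signed 5b, MSB=1: 19 - 32 = -13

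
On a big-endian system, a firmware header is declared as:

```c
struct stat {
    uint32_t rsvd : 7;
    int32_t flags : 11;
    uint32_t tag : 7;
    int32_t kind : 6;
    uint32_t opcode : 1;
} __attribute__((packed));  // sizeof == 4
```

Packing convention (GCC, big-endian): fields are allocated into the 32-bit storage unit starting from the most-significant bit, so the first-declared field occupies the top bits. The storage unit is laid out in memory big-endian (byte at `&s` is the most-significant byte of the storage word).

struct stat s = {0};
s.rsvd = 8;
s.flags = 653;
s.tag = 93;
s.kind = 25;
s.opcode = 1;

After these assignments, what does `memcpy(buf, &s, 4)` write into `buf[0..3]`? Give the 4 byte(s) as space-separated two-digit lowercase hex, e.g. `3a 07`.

10 a3 6e b3

[25+:7] rsvd=8 & 0x7f = 0x8; word=0x10000000
[14+:11] flags=653 & 0x7ff = 0x28d; word=0x10a34000
[7+:7] tag=93 & 0x7f = 0x5d; word=0x10a36e80
[1+:6] kind=25 & 0x3f = 0x19; word=0x10a36eb2
[0+:1] opcode=1 & 0x1 = 0x1; word=0x10a36eb3
word = 0x10a36eb3 → big-endian bytes:
  [0]=0x10  [1]=0xa3  [2]=0x6e  [3]=0xb3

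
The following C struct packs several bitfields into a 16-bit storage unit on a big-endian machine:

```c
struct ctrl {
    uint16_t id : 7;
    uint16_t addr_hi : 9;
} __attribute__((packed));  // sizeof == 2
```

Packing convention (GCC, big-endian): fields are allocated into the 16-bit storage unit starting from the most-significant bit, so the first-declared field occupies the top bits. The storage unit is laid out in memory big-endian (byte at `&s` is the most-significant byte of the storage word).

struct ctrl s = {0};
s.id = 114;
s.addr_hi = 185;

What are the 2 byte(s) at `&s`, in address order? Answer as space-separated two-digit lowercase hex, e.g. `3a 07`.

e4 b9

[9+:7] id=114 & 0x7f = 0x72; word=0xe400
[0+:9] addr_hi=185 & 0x1ff = 0xb9; word=0xe4b9
word = 0xe4b9 → big-endian bytes:
  [0]=0xe4  [1]=0xb9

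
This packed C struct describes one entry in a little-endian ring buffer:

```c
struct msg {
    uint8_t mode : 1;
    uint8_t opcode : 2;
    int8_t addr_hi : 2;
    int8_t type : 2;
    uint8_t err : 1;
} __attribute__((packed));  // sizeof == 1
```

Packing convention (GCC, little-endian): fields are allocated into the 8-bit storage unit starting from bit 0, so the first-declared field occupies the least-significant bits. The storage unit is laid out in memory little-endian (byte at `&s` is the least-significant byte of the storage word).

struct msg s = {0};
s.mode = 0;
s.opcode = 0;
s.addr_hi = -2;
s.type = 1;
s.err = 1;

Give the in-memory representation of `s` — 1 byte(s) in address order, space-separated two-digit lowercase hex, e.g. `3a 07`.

mode:1 = 0 → 0x0 << 0 → word 0x00
opcode:2 = 0 → 0x0 << 1 → word 0x00
addr_hi:2 = -2 → 0x2 << 3 → word 0x10
type:2 = 1 → 0x1 << 5 → word 0x30
err:1 = 1 → 0x1 << 7 → word 0xb0
word = 0xb0 → little-endian bytes:
  [0]=0xb0

b0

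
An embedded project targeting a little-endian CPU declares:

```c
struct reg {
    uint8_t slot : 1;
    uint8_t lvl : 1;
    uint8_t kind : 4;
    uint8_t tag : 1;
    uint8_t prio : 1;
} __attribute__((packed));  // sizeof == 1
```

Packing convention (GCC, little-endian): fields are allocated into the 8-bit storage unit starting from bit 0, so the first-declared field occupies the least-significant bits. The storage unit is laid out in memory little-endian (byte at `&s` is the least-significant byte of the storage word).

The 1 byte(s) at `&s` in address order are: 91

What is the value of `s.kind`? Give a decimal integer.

4

[0]=0x91 (little-endian) → word 0x91
slot:1 @ bit 0 → (0x91>>0)&0x1 = 0x1
lvl:1 @ bit 1 → (0x91>>1)&0x1 = 0x0
kind:4 @ bit 2 → (0x91>>2)&0xf = 0x4  ←
tag:1 @ bit 6 → (0x91>>6)&0x1 = 0x0
prio:1 @ bit 7 → (0x91>>7)&0x1 = 0x1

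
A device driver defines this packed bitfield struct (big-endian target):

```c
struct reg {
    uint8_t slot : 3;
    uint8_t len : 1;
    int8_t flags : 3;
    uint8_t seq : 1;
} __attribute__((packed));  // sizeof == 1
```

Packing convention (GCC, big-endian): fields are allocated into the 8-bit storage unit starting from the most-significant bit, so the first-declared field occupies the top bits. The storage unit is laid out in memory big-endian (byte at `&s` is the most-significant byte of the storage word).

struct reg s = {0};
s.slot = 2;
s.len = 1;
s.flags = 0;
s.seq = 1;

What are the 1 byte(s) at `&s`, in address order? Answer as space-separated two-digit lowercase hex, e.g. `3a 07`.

slot:3 = 2 → 0x2 << 5 → word 0x40
len:1 = 1 → 0x1 << 4 → word 0x50
flags:3 = 0 → 0x0 << 1 → word 0x50
seq:1 = 1 → 0x1 << 0 → word 0x51
word = 0x51 → big-endian bytes:
  [0]=0x51

51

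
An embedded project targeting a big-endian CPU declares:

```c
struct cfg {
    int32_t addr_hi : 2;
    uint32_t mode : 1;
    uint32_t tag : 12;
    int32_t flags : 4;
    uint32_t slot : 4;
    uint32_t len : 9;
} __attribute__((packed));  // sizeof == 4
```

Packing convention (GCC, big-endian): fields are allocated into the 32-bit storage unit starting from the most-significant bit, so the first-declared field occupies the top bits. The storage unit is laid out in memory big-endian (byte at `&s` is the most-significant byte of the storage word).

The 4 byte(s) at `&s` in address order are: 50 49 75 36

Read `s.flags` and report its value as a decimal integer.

-5

[0]=0x50 [1]=0x49 [2]=0x75 [3]=0x36 (big-endian) → word 0x50497536
addr_hi:2 @ bit 30 → (0x50497536>>30)&0x3 = 0x1
mode:1 @ bit 29 → (0x50497536>>29)&0x1 = 0x0
tag:12 @ bit 17 → (0x50497536>>17)&0xfff = 0x824
flags:4 @ bit 13 → (0x50497536>>13)&0xf = 0xb  ←
slot:4 @ bit 9 → (0x50497536>>9)&0xf = 0xa
len:9 @ bit 0 → (0x50497536>>0)&0x1ff = 0x136
flags signed 4b, MSB=1: 11 - 16 = -5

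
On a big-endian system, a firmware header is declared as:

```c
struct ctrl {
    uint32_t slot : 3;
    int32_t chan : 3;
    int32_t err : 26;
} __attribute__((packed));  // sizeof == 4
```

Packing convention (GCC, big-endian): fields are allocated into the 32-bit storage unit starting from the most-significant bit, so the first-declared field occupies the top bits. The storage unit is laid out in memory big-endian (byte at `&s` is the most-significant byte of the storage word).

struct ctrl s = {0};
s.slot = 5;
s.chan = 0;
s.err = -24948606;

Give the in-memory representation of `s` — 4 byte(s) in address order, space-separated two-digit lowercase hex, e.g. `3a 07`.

a2 83 50 82

slot (3b) val=5 bits=0x5 at bit 29: 0xa0000000
chan (3b) val=0 bits=0x0 at bit 26: 0xa0000000
err (26b) val=-24948606 bits=0x2835082 at bit 0: 0xa2835082
word = 0xa2835082 → big-endian bytes:
  [0]=0xa2  [1]=0x83  [2]=0x50  [3]=0x82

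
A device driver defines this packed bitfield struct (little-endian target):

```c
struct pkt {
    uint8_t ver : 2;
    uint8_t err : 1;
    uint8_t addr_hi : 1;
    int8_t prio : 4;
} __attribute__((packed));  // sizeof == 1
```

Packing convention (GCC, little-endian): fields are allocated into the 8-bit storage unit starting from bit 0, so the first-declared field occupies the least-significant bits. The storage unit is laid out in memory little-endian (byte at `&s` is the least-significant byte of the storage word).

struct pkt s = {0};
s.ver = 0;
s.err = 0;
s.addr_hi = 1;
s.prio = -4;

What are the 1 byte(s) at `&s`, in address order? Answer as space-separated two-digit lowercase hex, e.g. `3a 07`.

c8

ver (2b) val=0 bits=0x0 at bit 0: 0x00
err (1b) val=0 bits=0x0 at bit 2: 0x00
addr_hi (1b) val=1 bits=0x1 at bit 3: 0x08
prio (4b) val=-4 bits=0xc at bit 4: 0xc8
word = 0xc8 → little-endian bytes:
  [0]=0xc8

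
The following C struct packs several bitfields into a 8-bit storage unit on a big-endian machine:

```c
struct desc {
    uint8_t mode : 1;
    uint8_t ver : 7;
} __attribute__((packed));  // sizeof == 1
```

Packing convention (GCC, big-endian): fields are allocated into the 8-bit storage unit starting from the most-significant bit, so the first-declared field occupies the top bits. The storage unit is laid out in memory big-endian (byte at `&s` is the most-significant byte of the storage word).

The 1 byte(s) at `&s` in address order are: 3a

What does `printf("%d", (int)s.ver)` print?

[0]=0x3a (big-endian) → word 0x3a
mode:1 @ bit 7 → (0x3a>>7)&0x1 = 0x0
ver:7 @ bit 0 → (0x3a>>0)&0x7f = 0x3a  ←

58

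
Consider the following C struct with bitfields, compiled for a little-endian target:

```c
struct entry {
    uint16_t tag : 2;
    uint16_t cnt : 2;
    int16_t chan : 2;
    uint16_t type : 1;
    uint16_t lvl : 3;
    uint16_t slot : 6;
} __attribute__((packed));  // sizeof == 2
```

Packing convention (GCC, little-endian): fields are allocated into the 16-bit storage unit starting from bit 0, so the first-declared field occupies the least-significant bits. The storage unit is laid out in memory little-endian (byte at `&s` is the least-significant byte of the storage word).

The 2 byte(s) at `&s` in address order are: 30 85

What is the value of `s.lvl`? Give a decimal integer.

[0]=0x30 [1]=0x85 (little-endian) → word 0x8530
tag:2 @ bit 0 → (0x8530>>0)&0x3 = 0x0
cnt:2 @ bit 2 → (0x8530>>2)&0x3 = 0x0
chan:2 @ bit 4 → (0x8530>>4)&0x3 = 0x3
type:1 @ bit 6 → (0x8530>>6)&0x1 = 0x0
lvl:3 @ bit 7 → (0x8530>>7)&0x7 = 0x2  ←
slot:6 @ bit 10 → (0x8530>>10)&0x3f = 0x21

2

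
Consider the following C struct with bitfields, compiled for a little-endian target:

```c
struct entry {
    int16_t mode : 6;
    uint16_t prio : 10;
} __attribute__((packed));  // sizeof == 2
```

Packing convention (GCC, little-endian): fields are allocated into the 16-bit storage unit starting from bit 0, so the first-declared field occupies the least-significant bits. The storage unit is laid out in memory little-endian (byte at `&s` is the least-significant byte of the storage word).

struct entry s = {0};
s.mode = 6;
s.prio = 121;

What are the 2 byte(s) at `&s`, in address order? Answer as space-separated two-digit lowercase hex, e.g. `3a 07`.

46 1e

mode:6 = 6 → 0x6 << 0 → word 0x0006
prio:10 = 121 → 0x79 << 6 → word 0x1e46
word = 0x1e46 → little-endian bytes:
  [0]=0x46  [1]=0x1e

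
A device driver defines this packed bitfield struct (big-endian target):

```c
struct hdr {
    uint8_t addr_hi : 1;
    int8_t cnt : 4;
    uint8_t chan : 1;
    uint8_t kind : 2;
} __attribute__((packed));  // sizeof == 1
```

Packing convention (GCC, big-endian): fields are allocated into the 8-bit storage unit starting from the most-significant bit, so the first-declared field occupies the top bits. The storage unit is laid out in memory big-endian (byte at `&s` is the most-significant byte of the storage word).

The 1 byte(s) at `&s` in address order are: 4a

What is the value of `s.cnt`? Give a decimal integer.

[0]=0x4a (big-endian) → word 0x4a
addr_hi [7+:1] = (word>>7) & 0x1 = 0
cnt [3+:4] = (word>>3) & 0xf = 9  ←
chan [2+:1] = (word>>2) & 0x1 = 0
kind [0+:2] = (word>>0) & 0x3 = 2
cnt signed 4b, MSB=1: 9 - 16 = -7

-7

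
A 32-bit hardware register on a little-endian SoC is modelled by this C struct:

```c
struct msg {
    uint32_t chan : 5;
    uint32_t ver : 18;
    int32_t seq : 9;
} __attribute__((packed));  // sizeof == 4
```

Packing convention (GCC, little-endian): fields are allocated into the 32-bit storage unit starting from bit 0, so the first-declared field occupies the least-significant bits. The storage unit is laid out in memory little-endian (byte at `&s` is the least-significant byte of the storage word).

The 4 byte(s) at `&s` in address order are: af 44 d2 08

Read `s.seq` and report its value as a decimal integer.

17

[0]=0xaf [1]=0x44 [2]=0xd2 [3]=0x08 (little-endian) → word 0x08d244af
chan [0+:5] = (word>>0) & 0x1f = 15
ver [5+:18] = (word>>5) & 0x3ffff = 168485
seq [23+:9] = (word>>23) & 0x1ff = 17  ←
seq signed 9b, MSB=0: value = 17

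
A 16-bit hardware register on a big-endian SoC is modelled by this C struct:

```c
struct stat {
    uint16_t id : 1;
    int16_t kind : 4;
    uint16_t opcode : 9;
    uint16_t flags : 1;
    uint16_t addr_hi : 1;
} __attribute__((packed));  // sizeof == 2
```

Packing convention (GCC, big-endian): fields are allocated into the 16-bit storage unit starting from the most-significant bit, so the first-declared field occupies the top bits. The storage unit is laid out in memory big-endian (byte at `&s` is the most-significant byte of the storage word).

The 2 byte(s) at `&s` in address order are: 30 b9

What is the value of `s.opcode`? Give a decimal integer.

[0]=0x30 [1]=0xb9 (big-endian) → word 0x30b9
id [15+:1] = (word>>15) & 0x1 = 0
kind [11+:4] = (word>>11) & 0xf = 6
opcode [2+:9] = (word>>2) & 0x1ff = 46  ←
flags [1+:1] = (word>>1) & 0x1 = 0
addr_hi [0+:1] = (word>>0) & 0x1 = 1

46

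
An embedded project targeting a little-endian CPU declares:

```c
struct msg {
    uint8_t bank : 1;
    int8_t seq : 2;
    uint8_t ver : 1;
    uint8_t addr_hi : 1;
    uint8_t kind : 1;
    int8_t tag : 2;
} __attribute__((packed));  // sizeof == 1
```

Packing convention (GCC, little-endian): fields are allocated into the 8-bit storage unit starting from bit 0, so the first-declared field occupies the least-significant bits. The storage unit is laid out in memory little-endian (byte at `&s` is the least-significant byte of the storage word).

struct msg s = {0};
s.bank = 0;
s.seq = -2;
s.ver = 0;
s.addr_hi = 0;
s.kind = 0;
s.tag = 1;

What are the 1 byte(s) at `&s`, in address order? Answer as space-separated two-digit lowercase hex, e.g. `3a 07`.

bank (1b) val=0 bits=0x0 at bit 0: 0x00
seq (2b) val=-2 bits=0x2 at bit 1: 0x04
ver (1b) val=0 bits=0x0 at bit 3: 0x04
addr_hi (1b) val=0 bits=0x0 at bit 4: 0x04
kind (1b) val=0 bits=0x0 at bit 5: 0x04
tag (2b) val=1 bits=0x1 at bit 6: 0x44
word = 0x44 → little-endian bytes:
  [0]=0x44

44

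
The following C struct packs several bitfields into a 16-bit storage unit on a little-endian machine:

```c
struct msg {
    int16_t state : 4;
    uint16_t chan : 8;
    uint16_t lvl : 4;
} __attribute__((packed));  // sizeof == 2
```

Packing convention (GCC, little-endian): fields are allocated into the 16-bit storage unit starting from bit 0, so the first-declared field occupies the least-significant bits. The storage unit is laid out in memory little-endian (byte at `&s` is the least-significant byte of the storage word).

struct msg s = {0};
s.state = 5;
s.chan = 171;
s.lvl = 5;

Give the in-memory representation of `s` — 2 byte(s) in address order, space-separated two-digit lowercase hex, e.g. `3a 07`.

b5 5a

state (4b) val=5 bits=0x5 at bit 0: 0x0005
chan (8b) val=171 bits=0xab at bit 4: 0x0ab5
lvl (4b) val=5 bits=0x5 at bit 12: 0x5ab5
word = 0x5ab5 → little-endian bytes:
  [0]=0xb5  [1]=0x5a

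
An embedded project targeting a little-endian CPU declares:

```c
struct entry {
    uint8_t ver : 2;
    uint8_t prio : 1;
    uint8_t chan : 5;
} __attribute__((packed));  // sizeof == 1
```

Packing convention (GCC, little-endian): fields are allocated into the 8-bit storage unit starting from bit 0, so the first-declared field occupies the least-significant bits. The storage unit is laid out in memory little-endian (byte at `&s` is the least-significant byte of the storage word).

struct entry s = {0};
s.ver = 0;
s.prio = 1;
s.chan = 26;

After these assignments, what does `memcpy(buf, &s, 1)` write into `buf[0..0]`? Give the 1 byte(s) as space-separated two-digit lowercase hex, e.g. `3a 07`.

d4

ver (2b) val=0 bits=0x0 at bit 0: 0x00
prio (1b) val=1 bits=0x1 at bit 2: 0x04
chan (5b) val=26 bits=0x1a at bit 3: 0xd4
word = 0xd4 → little-endian bytes:
  [0]=0xd4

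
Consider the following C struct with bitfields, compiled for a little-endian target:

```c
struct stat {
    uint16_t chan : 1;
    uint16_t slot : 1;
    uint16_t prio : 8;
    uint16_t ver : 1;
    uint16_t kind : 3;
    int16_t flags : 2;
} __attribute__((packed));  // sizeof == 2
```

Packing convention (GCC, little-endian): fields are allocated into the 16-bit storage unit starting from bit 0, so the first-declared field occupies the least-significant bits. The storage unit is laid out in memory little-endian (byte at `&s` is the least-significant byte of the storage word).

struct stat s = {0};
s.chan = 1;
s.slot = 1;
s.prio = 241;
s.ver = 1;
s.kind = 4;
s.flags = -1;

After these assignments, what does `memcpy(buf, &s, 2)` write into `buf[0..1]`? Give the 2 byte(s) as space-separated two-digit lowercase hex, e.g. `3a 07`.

[0+:1] chan=1 & 0x1 = 0x1; word=0x0001
[1+:1] slot=1 & 0x1 = 0x1; word=0x0003
[2+:8] prio=241 & 0xff = 0xf1; word=0x03c7
[10+:1] ver=1 & 0x1 = 0x1; word=0x07c7
[11+:3] kind=4 & 0x7 = 0x4; word=0x27c7
[14+:2] flags=-1 & 0x3 = 0x3; word=0xe7c7
word = 0xe7c7 → little-endian bytes:
  [0]=0xc7  [1]=0xe7

c7 e7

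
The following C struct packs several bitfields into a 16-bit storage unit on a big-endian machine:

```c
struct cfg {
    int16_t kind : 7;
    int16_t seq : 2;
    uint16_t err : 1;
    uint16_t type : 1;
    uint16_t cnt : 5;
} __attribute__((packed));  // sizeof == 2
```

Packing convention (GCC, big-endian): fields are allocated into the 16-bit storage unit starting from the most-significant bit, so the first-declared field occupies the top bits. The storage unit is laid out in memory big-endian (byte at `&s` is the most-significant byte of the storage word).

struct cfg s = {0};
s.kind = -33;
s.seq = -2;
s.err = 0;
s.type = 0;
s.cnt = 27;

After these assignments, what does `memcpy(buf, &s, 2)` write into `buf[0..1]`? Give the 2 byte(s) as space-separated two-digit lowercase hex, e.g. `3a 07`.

kind (7b) val=-33 bits=0x5f at bit 9: 0xbe00
seq (2b) val=-2 bits=0x2 at bit 7: 0xbf00
err (1b) val=0 bits=0x0 at bit 6: 0xbf00
type (1b) val=0 bits=0x0 at bit 5: 0xbf00
cnt (5b) val=27 bits=0x1b at bit 0: 0xbf1b
word = 0xbf1b → big-endian bytes:
  [0]=0xbf  [1]=0x1b

bf 1b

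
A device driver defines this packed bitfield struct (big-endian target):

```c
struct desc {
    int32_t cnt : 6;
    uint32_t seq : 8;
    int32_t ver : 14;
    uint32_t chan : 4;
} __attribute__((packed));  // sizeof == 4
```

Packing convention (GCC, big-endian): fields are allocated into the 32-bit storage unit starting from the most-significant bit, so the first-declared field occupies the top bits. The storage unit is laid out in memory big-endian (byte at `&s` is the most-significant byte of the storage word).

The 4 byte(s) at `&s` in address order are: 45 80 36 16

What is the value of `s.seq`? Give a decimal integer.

[0]=0x45 [1]=0x80 [2]=0x36 [3]=0x16 (big-endian) → word 0x45803616
cnt [26+:6] = (word>>26) & 0x3f = 17
seq [18+:8] = (word>>18) & 0xff = 96  ←
ver [4+:14] = (word>>4) & 0x3fff = 865
chan [0+:4] = (word>>0) & 0xf = 6

96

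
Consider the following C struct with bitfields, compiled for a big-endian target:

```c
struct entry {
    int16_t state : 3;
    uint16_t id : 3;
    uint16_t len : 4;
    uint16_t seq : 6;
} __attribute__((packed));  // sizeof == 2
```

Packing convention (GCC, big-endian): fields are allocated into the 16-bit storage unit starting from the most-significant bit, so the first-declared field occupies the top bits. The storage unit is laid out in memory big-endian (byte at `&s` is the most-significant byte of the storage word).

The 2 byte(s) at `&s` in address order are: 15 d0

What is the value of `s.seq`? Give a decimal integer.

16

[0]=0x15 [1]=0xd0 (big-endian) → word 0x15d0
state [13+:3] = (word>>13) & 0x7 = 0
id [10+:3] = (word>>10) & 0x7 = 5
len [6+:4] = (word>>6) & 0xf = 7
seq [0+:6] = (word>>0) & 0x3f = 16  ←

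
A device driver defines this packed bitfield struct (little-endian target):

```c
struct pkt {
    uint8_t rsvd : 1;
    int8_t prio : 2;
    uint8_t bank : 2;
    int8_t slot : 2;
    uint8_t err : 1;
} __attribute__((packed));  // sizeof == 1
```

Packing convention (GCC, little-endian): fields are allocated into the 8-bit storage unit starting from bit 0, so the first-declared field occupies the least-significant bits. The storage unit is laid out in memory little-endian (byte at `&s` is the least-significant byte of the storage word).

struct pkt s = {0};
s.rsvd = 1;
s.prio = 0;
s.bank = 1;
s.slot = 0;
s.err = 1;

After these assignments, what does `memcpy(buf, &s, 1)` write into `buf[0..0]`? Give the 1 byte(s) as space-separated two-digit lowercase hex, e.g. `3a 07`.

89

rsvd:1 = 1 → 0x1 << 0 → word 0x01
prio:2 = 0 → 0x0 << 1 → word 0x01
bank:2 = 1 → 0x1 << 3 → word 0x09
slot:2 = 0 → 0x0 << 5 → word 0x09
err:1 = 1 → 0x1 << 7 → word 0x89
word = 0x89 → little-endian bytes:
  [0]=0x89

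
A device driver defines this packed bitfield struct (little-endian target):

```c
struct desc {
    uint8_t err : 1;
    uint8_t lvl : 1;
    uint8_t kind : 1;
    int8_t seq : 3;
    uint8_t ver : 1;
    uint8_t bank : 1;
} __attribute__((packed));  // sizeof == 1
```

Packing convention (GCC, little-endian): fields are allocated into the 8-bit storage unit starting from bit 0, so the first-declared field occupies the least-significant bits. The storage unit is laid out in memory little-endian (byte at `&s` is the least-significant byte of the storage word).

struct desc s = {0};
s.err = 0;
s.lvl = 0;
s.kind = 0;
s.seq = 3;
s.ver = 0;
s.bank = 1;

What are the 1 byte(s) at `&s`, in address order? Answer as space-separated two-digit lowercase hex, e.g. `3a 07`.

98

err (1b) val=0 bits=0x0 at bit 0: 0x00
lvl (1b) val=0 bits=0x0 at bit 1: 0x00
kind (1b) val=0 bits=0x0 at bit 2: 0x00
seq (3b) val=3 bits=0x3 at bit 3: 0x18
ver (1b) val=0 bits=0x0 at bit 6: 0x18
bank (1b) val=1 bits=0x1 at bit 7: 0x98
word = 0x98 → little-endian bytes:
  [0]=0x98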